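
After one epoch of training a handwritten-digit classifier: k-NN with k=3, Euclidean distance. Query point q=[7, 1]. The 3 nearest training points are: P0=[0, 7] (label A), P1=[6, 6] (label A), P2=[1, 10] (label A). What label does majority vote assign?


d(q,P0) = 9.2195  (label A)
d(q,P1) = 5.099  (label A)
d(q,P2) = 10.8167  (label A)
Votes: A=3, B=0
Majority → A

A


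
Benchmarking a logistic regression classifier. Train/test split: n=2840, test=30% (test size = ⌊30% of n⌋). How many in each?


Test = ⌊2840·30/100⌋ = 852
Train = 2840 - 852 = 1988

Train: 1988, Test: 852


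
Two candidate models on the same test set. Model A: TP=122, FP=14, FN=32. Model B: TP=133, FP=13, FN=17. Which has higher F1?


Model A: P=122/136=0.8971, R=122/154=0.7922, F1=2PR/(P+R)=2TP/(2TP+FP+FN)=244/290=0.8414
Model B: P=133/146=0.911, R=133/150=0.8867, F1=2PR/(P+R)=2TP/(2TP+FP+FN)=266/296=0.8986
0.8414 < 0.8986 → Model B

Model B


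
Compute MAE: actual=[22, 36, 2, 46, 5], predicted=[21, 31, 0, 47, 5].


Absolute errors: |22-21|=1, |36-31|=5, |2-0|=2, |46-47|=1, |5-5|=0
Sum = 9
MAE = 9/5 = 9/5

9/5


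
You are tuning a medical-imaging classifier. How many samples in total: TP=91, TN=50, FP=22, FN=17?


Total = TP + TN + FP + FN
= 91 + 50 + 22 + 17
= 180
(Predicted positive: 113, predicted negative: 67)

180


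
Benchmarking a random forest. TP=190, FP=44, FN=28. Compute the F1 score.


Precision = 190/234 = 0.812
Recall = 190/218 = 0.8716
F1 = 2·P·R/(P+R) = 2·TP/(2·TP+FP+FN) = 380/(380+44+28) = 380/452 = 0.8407

0.8407


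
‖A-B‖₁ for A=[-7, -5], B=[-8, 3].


d = |-7+ 8| + |-5-3|
  = 1 + 8
  = 9

9


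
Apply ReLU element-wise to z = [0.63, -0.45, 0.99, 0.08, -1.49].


ReLU(0.63) = max(0, 0.63) = 0.63
ReLU(-0.45) = max(0, -0.45) = 0.0
ReLU(0.99) = max(0, 0.99) = 0.99
ReLU(0.08) = max(0, 0.08) = 0.08
ReLU(-1.49) = max(0, -1.49) = 0.0
result = [0.63, 0.0, 0.99, 0.08, 0.0]

[0.63, 0.0, 0.99, 0.08, 0.0]


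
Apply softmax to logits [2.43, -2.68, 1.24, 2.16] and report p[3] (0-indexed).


Exponentials: e^2.43=11.3589, e^-2.68=0.0686, e^1.24=3.4556, e^2.16=8.6711
Sum = 23.5542
Softmax = [0.4822, 0.0029, 0.1467, 0.3681]
p[3] = 8.6711/23.5542 = 0.3681

0.3681


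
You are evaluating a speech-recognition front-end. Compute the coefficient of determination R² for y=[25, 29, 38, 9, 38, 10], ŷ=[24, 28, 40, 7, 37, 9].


ȳ = 24.8333
SS_res = Σ(y-ŷ)² = 12
SS_tot = Σ(y-ȳ)² = 834.83
R² = 1 - SS_res/SS_tot = 1 - 0.0144 = 0.9856

0.9856


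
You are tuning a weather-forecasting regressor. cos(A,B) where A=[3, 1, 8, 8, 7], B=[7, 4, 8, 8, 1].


A·B = 3·7 + 1·4 + 8·8 + 8·8 + 7·1 = 160
‖A‖ = √187 = 13.6748, ‖B‖ = √194 = 13.9284
cos = 160/(√187·√194) = 160/√36278 = 0.84

0.84


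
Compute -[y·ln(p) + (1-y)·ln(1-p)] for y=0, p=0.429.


BCE = -[y·ln(p) + (1-y)·ln(1-p)]
= -0 - 1·ln(1-0.429)
= -ln(0.571) = 0.5604

0.5604


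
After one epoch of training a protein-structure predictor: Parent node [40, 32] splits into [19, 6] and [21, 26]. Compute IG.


Parent = [40, 32], H_parent = 0.9911
H_left = 0.795 (n=25), H_right = 0.9918 (n=47)
H_children = (25/72)·0.795 + (47/72)·0.9918 = 0.9235
IG = 0.9911 - 0.9235 = 0.0676

0.0676


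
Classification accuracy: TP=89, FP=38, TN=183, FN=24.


Accuracy = (TP+TN)/(TP+TN+FP+FN)
= (89+183)/(334)
= 272/334 = 81.44%

81.44%


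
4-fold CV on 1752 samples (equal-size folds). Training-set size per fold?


Fold size = 1752/4 = 438
Training per fold = 1752 - 438 = 1314

1314


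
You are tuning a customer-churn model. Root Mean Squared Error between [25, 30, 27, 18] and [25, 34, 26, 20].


MSE = 21/4 = 5.25
RMSE = √(21/4) = 2.2913

2.2913


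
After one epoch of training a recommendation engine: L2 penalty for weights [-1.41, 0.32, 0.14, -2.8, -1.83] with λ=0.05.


‖w‖₂² = (-1.41)² + (0.32)² + (0.14)² + (-2.8)² + (-1.83)²
     = 1.9881 + 0.1024 + 0.0196 + 7.84 + 3.3489
     = 13.299
λ·‖w‖₂² = 0.05·13.299 = 0.66495

0.66495


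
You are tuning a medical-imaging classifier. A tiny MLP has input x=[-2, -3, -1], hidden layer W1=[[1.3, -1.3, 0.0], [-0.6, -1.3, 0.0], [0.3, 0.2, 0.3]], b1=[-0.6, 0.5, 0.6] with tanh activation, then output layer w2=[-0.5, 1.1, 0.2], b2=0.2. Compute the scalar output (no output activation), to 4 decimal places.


z1[0] = (1.3)·(-2) + (-1.3)·(-3) + (0.0)·(-1) - 0.6 = 0.7
z1[1] = (-0.6)·(-2) + (-1.3)·(-3) + (0.0)·(-1) + 0.5 = 5.6
z1[2] = (0.3)·(-2) + (0.2)·(-3) + (0.3)·(-1) + 0.6 = -0.9
h = tanh(z1) = [0.6044, 1.0, -0.7163]
output = (-0.5)·(0.6044) + (1.1)·(1.0) + (0.2)·(-0.7163) + 0.2 = 0.8545

0.8545


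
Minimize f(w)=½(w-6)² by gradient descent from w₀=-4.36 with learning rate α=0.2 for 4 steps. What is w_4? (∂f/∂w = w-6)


step 1: grad = -4.36-6 = -10.36; w = -4.36 - 0.2·(-10.36) = -2.288
step 2: grad = -2.288-6 = -8.288; w = -2.288 - 0.2·(-8.288) = -0.6304
step 3: grad = -0.6304-6 = -6.6304; w = -0.6304 - 0.2·(-6.6304) = 0.69568
step 4: grad = 0.69568-6 = -5.30432; w = 0.69568 - 0.2·(-5.30432) = 1.756544

1.756544


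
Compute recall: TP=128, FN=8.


Recall = TP/(TP+FN)
= 128/(128+8)
= 128/136 = 94.12%

94.12%


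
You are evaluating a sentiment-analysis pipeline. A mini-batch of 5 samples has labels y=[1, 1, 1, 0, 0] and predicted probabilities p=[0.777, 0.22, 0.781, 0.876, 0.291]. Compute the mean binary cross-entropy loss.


L[0] = -ln(0.777) = 0.2523
L[1] = -ln(0.22) = 1.5141
L[2] = -ln(0.781) = 0.2472
L[3] = -ln(1-0.876) = -ln(0.124) = 2.0875
L[4] = -ln(1-0.291) = -ln(0.709) = 0.3439
mean = (0.2523 + 1.5141 + 0.2472 + 2.0875 + 0.3439)/5 = 0.889

0.889


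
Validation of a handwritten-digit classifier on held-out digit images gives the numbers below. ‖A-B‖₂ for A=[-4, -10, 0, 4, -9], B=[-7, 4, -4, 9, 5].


d = √((-4+ 7)² + (-10-4)² + (0+ 4)² + (4-9)² + (-9-5)²)
  = √(9 + 196 + 16 + 25 + 196)
  = √442 = 21.0238

21.0238


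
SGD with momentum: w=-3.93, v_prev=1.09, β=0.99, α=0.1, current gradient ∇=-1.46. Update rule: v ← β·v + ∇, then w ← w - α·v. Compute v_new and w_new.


v_new = 0.99·1.09 - 1.46 = 1.0791 - 1.46 = -0.3809
w_new = -3.93 - 0.1·-0.3809 = -3.93 + 0.03809 = -3.89191

v_new=-0.3809, w_new=-3.89191


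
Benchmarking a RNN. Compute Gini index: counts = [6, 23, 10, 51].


Probabilities: [6/90, 23/90, 10/90, 51/90] ≈ [0.0667, 0.2556, 0.1111, 0.5667]
Σpᵢ² = (36 + 529 + 100 + 2601)/90² = 3266/8100
Gini = 1 - Σpᵢ² = 1 - 3266/8100 = 0.5968

0.5968


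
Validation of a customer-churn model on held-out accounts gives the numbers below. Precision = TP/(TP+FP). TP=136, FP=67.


Precision = TP/(TP+FP)
= 136/(136+67)
= 136/203 = 67.0%

67.0%


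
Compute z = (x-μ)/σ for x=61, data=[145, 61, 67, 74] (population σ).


μ = 86.75, σ = 33.9439
z = (61 - 86.75)/33.9439 = -0.7586

-0.7586


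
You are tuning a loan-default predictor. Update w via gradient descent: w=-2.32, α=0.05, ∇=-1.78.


w_new = w - α·∇
= -2.32 - 0.05·-1.78
= -2.32 + 0.089
= -2.231

-2.231


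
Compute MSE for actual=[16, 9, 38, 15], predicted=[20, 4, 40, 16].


Squared errors: (16-20)²=16, (9-4)²=25, (38-40)²=4, (15-16)²=1
Sum = 46
MSE = 46/4 = 23/2

23/2


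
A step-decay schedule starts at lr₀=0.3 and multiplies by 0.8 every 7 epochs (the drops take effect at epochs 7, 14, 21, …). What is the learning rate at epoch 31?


n_drops = ⌊31/7⌋ = 4
lr = 0.3·0.8^4 = 0.3·0.4096 = 0.12288

0.12288


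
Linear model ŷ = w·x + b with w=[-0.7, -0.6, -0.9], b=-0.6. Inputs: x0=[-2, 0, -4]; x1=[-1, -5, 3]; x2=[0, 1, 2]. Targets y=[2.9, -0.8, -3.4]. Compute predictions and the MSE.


ŷ0 = (-0.7)·(-2) + (-0.6)·(0) + (-0.9)·(-4) - 0.6 = 4.4
ŷ1 = (-0.7)·(-1) + (-0.6)·(-5) + (-0.9)·(3) - 0.6 = 0.4
ŷ2 = (-0.7)·(0) + (-0.6)·(1) + (-0.9)·(2) - 0.6 = -3.0
errors² = [2.25, 1.44, 0.16]
MSE = 3.8500/3 = 1.2833

1.2833


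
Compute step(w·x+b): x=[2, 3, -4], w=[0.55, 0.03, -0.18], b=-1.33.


z = (2)·(0.55) + (3)·(0.03) + (-4)·(-0.18) - 1.33
  = 0.58
step(z) = 1 (z≥0)

1


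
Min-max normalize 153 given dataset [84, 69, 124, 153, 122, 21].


min=21, max=153
(153-21)/(153-21) = 132/132 = 1.0

1.0


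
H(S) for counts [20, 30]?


Probabilities: [20/50, 30/50] ≈ [0.4, 0.6]
H = -((20/50)·log₂(20/50) + (30/50)·log₂(30/50))
  = 0.971 bits

0.971 bits


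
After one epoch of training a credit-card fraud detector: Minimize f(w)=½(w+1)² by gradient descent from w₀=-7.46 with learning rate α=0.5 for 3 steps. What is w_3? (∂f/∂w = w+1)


step 1: grad = -7.46+1 = -6.46; w = -7.46 - 0.5·(-6.46) = -4.23
step 2: grad = -4.23+1 = -3.23; w = -4.23 - 0.5·(-3.23) = -2.615
step 3: grad = -2.615+1 = -1.615; w = -2.615 - 0.5·(-1.615) = -1.8075

-1.8075


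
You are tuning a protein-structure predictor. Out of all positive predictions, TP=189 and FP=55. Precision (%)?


Precision = TP/(TP+FP)
= 189/(189+55)
= 189/244 = 77.46%

77.46%


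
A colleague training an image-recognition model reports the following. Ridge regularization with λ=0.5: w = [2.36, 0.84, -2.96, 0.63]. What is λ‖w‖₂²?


‖w‖₂² = (2.36)² + (0.84)² + (-2.96)² + (0.63)²
     = 5.5696 + 0.7056 + 8.7616 + 0.3969
     = 15.4337
λ·‖w‖₂² = 0.5·15.4337 = 7.71685

7.71685


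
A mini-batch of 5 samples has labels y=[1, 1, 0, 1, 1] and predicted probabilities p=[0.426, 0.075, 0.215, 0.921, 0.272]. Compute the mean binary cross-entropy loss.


L[0] = -ln(0.426) = 0.8533
L[1] = -ln(0.075) = 2.5903
L[2] = -ln(1-0.215) = -ln(0.785) = 0.2421
L[3] = -ln(0.921) = 0.0823
L[4] = -ln(0.272) = 1.302
mean = (0.8533 + 2.5903 + 0.2421 + 0.0823 + 1.302)/5 = 1.014

1.014


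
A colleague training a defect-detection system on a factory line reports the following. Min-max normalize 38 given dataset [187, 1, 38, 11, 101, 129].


min=1, max=187
(38-1)/(187-1) = 37/186 = 0.1989

0.1989


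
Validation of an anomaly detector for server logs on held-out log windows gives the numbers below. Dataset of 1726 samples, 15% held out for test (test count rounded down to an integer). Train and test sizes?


Test = ⌊1726·15/100⌋ = 258
Train = 1726 - 258 = 1468

Train: 1468, Test: 258


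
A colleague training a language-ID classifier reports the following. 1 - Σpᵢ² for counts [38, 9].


Probabilities: [38/47, 9/47] ≈ [0.8085, 0.1915]
Σpᵢ² = (1444 + 81)/47² = 1525/2209
Gini = 1 - Σpᵢ² = 1 - 1525/2209 = 0.3096

0.3096


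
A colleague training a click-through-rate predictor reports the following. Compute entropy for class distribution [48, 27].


Probabilities: [48/75, 27/75] ≈ [0.64, 0.36]
H = -((48/75)·log₂(48/75) + (27/75)·log₂(27/75))
  = 0.9427 bits

0.9427 bits


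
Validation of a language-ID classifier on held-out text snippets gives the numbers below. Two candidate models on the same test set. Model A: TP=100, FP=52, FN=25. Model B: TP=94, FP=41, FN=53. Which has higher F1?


Model A: P=100/152=0.6579, R=100/125=0.8, F1=2PR/(P+R)=2TP/(2TP+FP+FN)=200/277=0.722
Model B: P=94/135=0.6963, R=94/147=0.6395, F1=2PR/(P+R)=2TP/(2TP+FP+FN)=188/282=0.6667
0.722 > 0.6667 → Model A

Model A


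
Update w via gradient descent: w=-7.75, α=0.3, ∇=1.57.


w_new = w - α·∇
= -7.75 - 0.3·1.57
= -7.75 - 0.471
= -8.221

-8.221


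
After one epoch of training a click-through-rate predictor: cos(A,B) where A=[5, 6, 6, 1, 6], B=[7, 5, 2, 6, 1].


A·B = 5·7 + 6·5 + 6·2 + 1·6 + 6·1 = 89
‖A‖ = √134 = 11.5758, ‖B‖ = √115 = 10.7238
cos = 89/(√134·√115) = 89/√15410 = 0.7169

0.7169


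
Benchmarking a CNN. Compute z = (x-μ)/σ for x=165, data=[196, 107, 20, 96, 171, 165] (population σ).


μ = 125.8333, σ = 59.0802
z = (165 - 125.8333)/59.0802 = 0.6629

0.6629


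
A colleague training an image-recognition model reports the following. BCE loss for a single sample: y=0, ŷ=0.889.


BCE = -[y·ln(p) + (1-y)·ln(1-p)]
= -0 - 1·ln(1-0.889)
= -ln(0.111) = 2.1982

2.1982


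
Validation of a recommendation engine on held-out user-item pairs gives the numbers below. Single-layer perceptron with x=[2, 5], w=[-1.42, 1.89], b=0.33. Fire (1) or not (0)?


z = (2)·(-1.42) + (5)·(1.89) + 0.33
  = 6.94
step(z) = 1 (z≥0)

1


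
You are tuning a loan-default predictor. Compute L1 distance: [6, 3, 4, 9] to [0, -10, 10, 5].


d = |6-0| + |3+ 10| + |4-10| + |9-5|
  = 6 + 13 + 6 + 4
  = 29

29


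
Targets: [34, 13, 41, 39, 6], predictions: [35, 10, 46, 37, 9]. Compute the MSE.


Squared errors: (34-35)²=1, (13-10)²=9, (41-46)²=25, (39-37)²=4, (6-9)²=9
Sum = 48
MSE = 48/5 = 48/5

48/5


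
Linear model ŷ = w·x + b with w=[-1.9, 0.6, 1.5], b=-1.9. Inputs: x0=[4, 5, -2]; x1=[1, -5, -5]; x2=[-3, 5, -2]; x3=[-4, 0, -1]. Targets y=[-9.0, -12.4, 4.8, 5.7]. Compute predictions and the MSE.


ŷ0 = (-1.9)·(4) + (0.6)·(5) + (1.5)·(-2) - 1.9 = -9.5
ŷ1 = (-1.9)·(1) + (0.6)·(-5) + (1.5)·(-5) - 1.9 = -14.3
ŷ2 = (-1.9)·(-3) + (0.6)·(5) + (1.5)·(-2) - 1.9 = 3.8
ŷ3 = (-1.9)·(-4) + (0.6)·(0) + (1.5)·(-1) - 1.9 = 4.2
errors² = [0.25, 3.61, 1.0, 2.25]
MSE = 7.1100/4 = 1.7775

1.7775


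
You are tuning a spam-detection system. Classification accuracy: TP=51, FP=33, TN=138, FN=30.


Accuracy = (TP+TN)/(TP+TN+FP+FN)
= (51+138)/(252)
= 189/252 = 75.0%

75.0%


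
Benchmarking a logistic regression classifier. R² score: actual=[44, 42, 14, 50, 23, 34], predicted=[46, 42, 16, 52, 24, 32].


ȳ = 34.5
SS_res = Σ(y-ŷ)² = 17
SS_tot = Σ(y-ȳ)² = 939.5
R² = 1 - SS_res/SS_tot = 1 - 0.0181 = 0.9819

0.9819


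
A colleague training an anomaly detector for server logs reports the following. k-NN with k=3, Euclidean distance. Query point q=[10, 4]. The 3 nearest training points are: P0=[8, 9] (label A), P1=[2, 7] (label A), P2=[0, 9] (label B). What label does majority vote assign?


d(q,P0) = 5.3852  (label A)
d(q,P1) = 8.544  (label A)
d(q,P2) = 11.1803  (label B)
Votes: A=2, B=1
Majority → A

A


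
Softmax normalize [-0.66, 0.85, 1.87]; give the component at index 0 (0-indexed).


Exponentials: e^-0.66=0.5169, e^0.85=2.3396, e^1.87=6.4883
Sum = 9.3448
Softmax = [0.0553, 0.2504, 0.6943]
p[0] = 0.5169/9.3448 = 0.0553

0.0553


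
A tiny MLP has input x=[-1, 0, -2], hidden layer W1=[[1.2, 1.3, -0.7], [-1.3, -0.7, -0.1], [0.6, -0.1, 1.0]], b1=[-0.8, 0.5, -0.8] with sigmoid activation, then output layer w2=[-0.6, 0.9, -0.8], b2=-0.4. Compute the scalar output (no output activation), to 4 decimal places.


z1[0] = (1.2)·(-1) + (1.3)·(0) + (-0.7)·(-2) - 0.8 = -0.6
z1[1] = (-1.3)·(-1) + (-0.7)·(0) + (-0.1)·(-2) + 0.5 = 2.0
z1[2] = (0.6)·(-1) + (-0.1)·(0) + (1.0)·(-2) - 0.8 = -3.4
h = sigmoid(z1) = [0.3543, 0.8808, 0.0323]
output = (-0.6)·(0.3543) + (0.9)·(0.8808) + (-0.8)·(0.0323) - 0.4 = 0.1543

0.1543


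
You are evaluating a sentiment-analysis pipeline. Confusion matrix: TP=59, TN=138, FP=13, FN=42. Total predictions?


Total = TP + TN + FP + FN
= 59 + 138 + 13 + 42
= 252
(Predicted positive: 72, predicted negative: 180)

252


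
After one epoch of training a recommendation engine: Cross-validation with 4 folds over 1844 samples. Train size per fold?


Fold size = 1844/4 = 461
Training per fold = 1844 - 461 = 1383

1383


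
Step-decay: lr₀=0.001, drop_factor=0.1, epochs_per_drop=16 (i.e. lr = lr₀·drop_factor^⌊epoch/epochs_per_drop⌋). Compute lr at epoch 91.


n_drops = ⌊91/16⌋ = 5
lr = 0.001·0.1^5 = 0.001·0.00001 = 0.00000001

0.00000001


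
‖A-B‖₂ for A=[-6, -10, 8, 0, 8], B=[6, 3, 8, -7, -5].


d = √((-6-6)² + (-10-3)² + (8-8)² + (0+ 7)² + (8+ 5)²)
  = √(144 + 169 + 0 + 49 + 169)
  = √531 = 23.0434

23.0434


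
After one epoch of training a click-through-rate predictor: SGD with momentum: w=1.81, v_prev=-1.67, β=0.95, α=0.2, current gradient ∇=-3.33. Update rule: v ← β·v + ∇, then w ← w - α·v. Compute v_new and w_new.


v_new = 0.95·-1.67 - 3.33 = -1.5865 - 3.33 = -4.9165
w_new = 1.81 - 0.2·-4.9165 = 1.81 + 0.9833 = 2.7933

v_new=-4.9165, w_new=2.7933


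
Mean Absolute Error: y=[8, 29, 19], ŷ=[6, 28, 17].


Absolute errors: |8-6|=2, |29-28|=1, |19-17|=2
Sum = 5
MAE = 5/3 = 5/3

5/3


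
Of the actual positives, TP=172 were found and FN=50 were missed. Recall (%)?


Recall = TP/(TP+FN)
= 172/(172+50)
= 172/222 = 77.48%

77.48%


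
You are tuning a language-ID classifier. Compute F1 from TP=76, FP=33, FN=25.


Precision = 76/109 = 0.6972
Recall = 76/101 = 0.7525
F1 = 2·P·R/(P+R) = 2·TP/(2·TP+FP+FN) = 152/(152+33+25) = 152/210 = 0.7238

0.7238


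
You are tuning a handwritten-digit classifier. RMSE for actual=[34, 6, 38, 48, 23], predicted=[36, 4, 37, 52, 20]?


MSE = 34/5 = 6.8
RMSE = √(34/5) = 2.6077

2.6077


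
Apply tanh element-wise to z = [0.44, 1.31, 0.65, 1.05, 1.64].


tanh(0.44) = 0.4136
tanh(1.31) = 0.8643
tanh(0.65) = 0.5717
tanh(1.05) = 0.7818
tanh(1.64) = 0.9275
result = [0.4136, 0.8643, 0.5717, 0.7818, 0.9275]

[0.4136, 0.8643, 0.5717, 0.7818, 0.9275]


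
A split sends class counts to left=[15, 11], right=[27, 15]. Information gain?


Parent = [42, 26], H_parent = 0.9597
H_left = 0.9829 (n=26), H_right = 0.9403 (n=42)
H_children = (26/68)·0.9829 + (42/68)·0.9403 = 0.9566
IG = 0.9597 - 0.9566 = 0.0031

0.0031


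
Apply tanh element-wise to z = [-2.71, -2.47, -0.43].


tanh(-2.71) = -0.9912
tanh(-2.47) = -0.9858
tanh(-0.43) = -0.4053
result = [-0.9912, -0.9858, -0.4053]

[-0.9912, -0.9858, -0.4053]


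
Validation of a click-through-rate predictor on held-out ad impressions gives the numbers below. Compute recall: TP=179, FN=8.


Recall = TP/(TP+FN)
= 179/(179+8)
= 179/187 = 95.72%

95.72%


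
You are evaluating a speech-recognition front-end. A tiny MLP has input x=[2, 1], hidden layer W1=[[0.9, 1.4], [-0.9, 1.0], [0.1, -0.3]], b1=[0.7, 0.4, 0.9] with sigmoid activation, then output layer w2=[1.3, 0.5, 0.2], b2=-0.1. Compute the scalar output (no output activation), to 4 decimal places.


z1[0] = (0.9)·(2) + (1.4)·(1) + 0.7 = 3.9
z1[1] = (-0.9)·(2) + (1.0)·(1) + 0.4 = -0.4
z1[2] = (0.1)·(2) + (-0.3)·(1) + 0.9 = 0.8
h = sigmoid(z1) = [0.9802, 0.4013, 0.69]
output = (1.3)·(0.9802) + (0.5)·(0.4013) + (0.2)·(0.69) - 0.1 = 1.5129

1.5129


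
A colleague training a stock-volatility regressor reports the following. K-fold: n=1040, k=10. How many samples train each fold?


Fold size = 1040/10 = 104
Training per fold = 1040 - 104 = 936

936


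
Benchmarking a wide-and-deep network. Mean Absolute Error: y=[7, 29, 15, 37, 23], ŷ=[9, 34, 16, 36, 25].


Absolute errors: |7-9|=2, |29-34|=5, |15-16|=1, |37-36|=1, |23-25|=2
Sum = 11
MAE = 11/5 = 11/5

11/5


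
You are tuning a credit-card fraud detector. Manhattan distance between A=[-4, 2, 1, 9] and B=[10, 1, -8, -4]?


d = |-4-10| + |2-1| + |1+ 8| + |9+ 4|
  = 14 + 1 + 9 + 13
  = 37

37


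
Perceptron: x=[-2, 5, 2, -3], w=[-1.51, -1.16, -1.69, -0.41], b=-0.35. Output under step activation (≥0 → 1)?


z = (-2)·(-1.51) + (5)·(-1.16) + (2)·(-1.69) + (-3)·(-0.41) - 0.35
  = -5.28
step(z) = 0 (z<0)

0


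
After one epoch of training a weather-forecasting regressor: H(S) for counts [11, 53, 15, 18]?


Probabilities: [11/97, 53/97, 15/97, 18/97] ≈ [0.1134, 0.5464, 0.1546, 0.1856]
H = -((11/97)·log₂(11/97) + (53/97)·log₂(53/97) + (15/97)·log₂(15/97) + (18/97)·log₂(18/97))
  = 1.7 bits

1.7 bits


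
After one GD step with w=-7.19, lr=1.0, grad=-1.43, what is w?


w_new = w - α·∇
= -7.19 - 1.0·-1.43
= -7.19 + 1.43
= -5.76

-5.76


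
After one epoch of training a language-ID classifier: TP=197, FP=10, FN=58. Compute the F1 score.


Precision = 197/207 = 0.9517
Recall = 197/255 = 0.7725
F1 = 2·P·R/(P+R) = 2·TP/(2·TP+FP+FN) = 394/(394+10+58) = 394/462 = 0.8528

0.8528


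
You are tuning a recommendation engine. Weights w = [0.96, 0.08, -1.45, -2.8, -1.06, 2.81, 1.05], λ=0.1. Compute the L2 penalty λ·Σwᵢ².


‖w‖₂² = (0.96)² + (0.08)² + (-1.45)² + (-2.8)² + (-1.06)² + (2.81)² + (1.05)²
     = 0.9216 + 0.0064 + 2.1025 + 7.84 + 1.1236 + 7.8961 + 1.1025
     = 20.9927
λ·‖w‖₂² = 0.1·20.9927 = 2.09927

2.09927


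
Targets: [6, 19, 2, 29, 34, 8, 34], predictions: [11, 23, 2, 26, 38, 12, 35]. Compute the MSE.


Squared errors: (6-11)²=25, (19-23)²=16, (2-2)²=0, (29-26)²=9, (34-38)²=16, (8-12)²=16, (34-35)²=1
Sum = 83
MSE = 83/7 = 83/7

83/7


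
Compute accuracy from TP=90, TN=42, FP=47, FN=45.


Accuracy = (TP+TN)/(TP+TN+FP+FN)
= (90+42)/(224)
= 132/224 = 58.93%

58.93%


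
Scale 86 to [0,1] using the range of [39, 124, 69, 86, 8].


min=8, max=124
(86-8)/(124-8) = 78/116 = 0.6724

0.6724


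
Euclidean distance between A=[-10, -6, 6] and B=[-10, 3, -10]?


d = √((-10+ 10)² + (-6-3)² + (6+ 10)²)
  = √(0 + 81 + 256)
  = √337 = 18.3576

18.3576


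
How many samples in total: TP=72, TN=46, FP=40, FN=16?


Total = TP + TN + FP + FN
= 72 + 46 + 40 + 16
= 174
(Predicted positive: 112, predicted negative: 62)

174


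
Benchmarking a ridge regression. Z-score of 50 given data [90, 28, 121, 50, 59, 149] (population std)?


μ = 82.8333, σ = 41.9103
z = (50 - 82.8333)/41.9103 = -0.7834

-0.7834


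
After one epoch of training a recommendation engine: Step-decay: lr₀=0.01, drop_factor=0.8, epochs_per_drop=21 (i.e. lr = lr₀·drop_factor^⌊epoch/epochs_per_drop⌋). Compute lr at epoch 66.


n_drops = ⌊66/21⌋ = 3
lr = 0.01·0.8^3 = 0.01·0.512 = 0.00512

0.00512


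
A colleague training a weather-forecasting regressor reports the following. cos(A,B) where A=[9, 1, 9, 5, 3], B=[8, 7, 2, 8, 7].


A·B = 9·8 + 1·7 + 9·2 + 5·8 + 3·7 = 158
‖A‖ = √197 = 14.0357, ‖B‖ = √230 = 15.1658
cos = 158/(√197·√230) = 158/√45310 = 0.7423

0.7423


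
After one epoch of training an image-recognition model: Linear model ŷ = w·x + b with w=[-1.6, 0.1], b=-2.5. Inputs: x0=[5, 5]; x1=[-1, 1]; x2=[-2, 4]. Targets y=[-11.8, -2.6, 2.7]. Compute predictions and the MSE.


ŷ0 = (-1.6)·(5) + (0.1)·(5) - 2.5 = -10.0
ŷ1 = (-1.6)·(-1) + (0.1)·(1) - 2.5 = -0.8
ŷ2 = (-1.6)·(-2) + (0.1)·(4) - 2.5 = 1.1
errors² = [3.24, 3.24, 2.56]
MSE = 9.0400/3 = 3.0133

3.0133


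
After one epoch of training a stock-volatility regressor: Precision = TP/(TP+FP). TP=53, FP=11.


Precision = TP/(TP+FP)
= 53/(53+11)
= 53/64 = 82.81%

82.81%


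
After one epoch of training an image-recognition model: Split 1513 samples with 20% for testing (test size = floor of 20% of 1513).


Test = ⌊1513·20/100⌋ = 302
Train = 1513 - 302 = 1211

Train: 1211, Test: 302


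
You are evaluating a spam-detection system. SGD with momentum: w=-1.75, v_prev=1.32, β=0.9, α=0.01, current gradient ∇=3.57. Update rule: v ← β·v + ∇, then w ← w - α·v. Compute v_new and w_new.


v_new = 0.9·1.32 + 3.57 = 1.188 + 3.57 = 4.758
w_new = -1.75 - 0.01·4.758 = -1.75 - 0.04758 = -1.79758

v_new=4.758, w_new=-1.79758


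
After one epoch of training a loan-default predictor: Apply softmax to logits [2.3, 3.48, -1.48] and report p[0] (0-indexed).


Exponentials: e^2.3=9.9742, e^3.48=32.4597, e^-1.48=0.2276
Sum = 42.6615
Softmax = [0.2338, 0.7609, 0.0053]
p[0] = 9.9742/42.6615 = 0.2338

0.2338


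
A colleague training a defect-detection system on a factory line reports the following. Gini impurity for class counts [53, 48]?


Probabilities: [53/101, 48/101] ≈ [0.5248, 0.4752]
Σpᵢ² = (2809 + 2304)/101² = 5113/10201
Gini = 1 - Σpᵢ² = 1 - 5113/10201 = 0.4988

0.4988


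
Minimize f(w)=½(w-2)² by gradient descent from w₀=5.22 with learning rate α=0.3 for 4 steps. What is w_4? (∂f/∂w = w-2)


step 1: grad = 5.22-2 = 3.22; w = 5.22 - 0.3·(3.22) = 4.254
step 2: grad = 4.254-2 = 2.254; w = 4.254 - 0.3·(2.254) = 3.5778
step 3: grad = 3.5778-2 = 1.5778; w = 3.5778 - 0.3·(1.5778) = 3.10446
step 4: grad = 3.10446-2 = 1.10446; w = 3.10446 - 0.3·(1.10446) = 2.773122

2.773122


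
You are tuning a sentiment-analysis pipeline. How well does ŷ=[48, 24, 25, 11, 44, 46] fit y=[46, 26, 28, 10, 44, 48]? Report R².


ȳ = 33.6667
SS_res = Σ(y-ŷ)² = 22
SS_tot = Σ(y-ȳ)² = 1115.33
R² = 1 - SS_res/SS_tot = 1 - 0.0197 = 0.9803

0.9803


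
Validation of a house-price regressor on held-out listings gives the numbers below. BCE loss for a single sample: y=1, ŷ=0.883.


BCE = -[y·ln(p) + (1-y)·ln(1-p)]
= -1·ln(0.883) - 0
= -ln(0.883) = 0.1244

0.1244


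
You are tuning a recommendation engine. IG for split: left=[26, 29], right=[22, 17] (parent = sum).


Parent = [48, 46], H_parent = 0.9997
H_left = 0.9979 (n=55), H_right = 0.9881 (n=39)
H_children = (55/94)·0.9979 + (39/94)·0.9881 = 0.9938
IG = 0.9997 - 0.9938 = 0.0059

0.0059


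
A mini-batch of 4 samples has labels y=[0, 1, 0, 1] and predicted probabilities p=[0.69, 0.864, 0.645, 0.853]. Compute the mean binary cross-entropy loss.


L[0] = -ln(1-0.69) = -ln(0.31) = 1.1712
L[1] = -ln(0.864) = 0.1462
L[2] = -ln(1-0.645) = -ln(0.355) = 1.0356
L[3] = -ln(0.853) = 0.159
mean = (1.1712 + 0.1462 + 1.0356 + 0.159)/4 = 0.628

0.628


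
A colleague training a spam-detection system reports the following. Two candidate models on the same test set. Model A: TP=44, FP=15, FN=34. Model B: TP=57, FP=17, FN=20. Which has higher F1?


Model A: P=44/59=0.7458, R=44/78=0.5641, F1=2PR/(P+R)=2TP/(2TP+FP+FN)=88/137=0.6423
Model B: P=57/74=0.7703, R=57/77=0.7403, F1=2PR/(P+R)=2TP/(2TP+FP+FN)=114/151=0.755
0.6423 < 0.755 → Model B

Model B


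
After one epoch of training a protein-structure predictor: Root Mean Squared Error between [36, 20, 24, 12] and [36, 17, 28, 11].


MSE = 26/4 = 6.5
RMSE = √(26/4) = 2.5495

2.5495


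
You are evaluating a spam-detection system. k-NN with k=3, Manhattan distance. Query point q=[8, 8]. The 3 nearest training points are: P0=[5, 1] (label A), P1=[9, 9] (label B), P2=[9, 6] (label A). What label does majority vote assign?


d(q,P0) = 10  (label A)
d(q,P1) = 2  (label B)
d(q,P2) = 3  (label A)
Votes: A=2, B=1
Majority → A

A


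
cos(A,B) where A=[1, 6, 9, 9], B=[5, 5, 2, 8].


A·B = 1·5 + 6·5 + 9·2 + 9·8 = 125
‖A‖ = √199 = 14.1067, ‖B‖ = √118 = 10.8628
cos = 125/(√199·√118) = 125/√23482 = 0.8157

0.8157


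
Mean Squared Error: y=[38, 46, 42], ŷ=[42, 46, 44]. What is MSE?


Squared errors: (38-42)²=16, (46-46)²=0, (42-44)²=4
Sum = 20
MSE = 20/3 = 20/3

20/3


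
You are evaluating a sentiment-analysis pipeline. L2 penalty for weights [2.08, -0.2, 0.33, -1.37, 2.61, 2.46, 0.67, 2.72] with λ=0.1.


‖w‖₂² = (2.08)² + (-0.2)² + (0.33)² + (-1.37)² + (2.61)² + (2.46)² + (0.67)² + (2.72)²
     = 4.3264 + 0.04 + 0.1089 + 1.8769 + 6.8121 + 6.0516 + 0.4489 + 7.3984
     = 27.0632
λ·‖w‖₂² = 0.1·27.0632 = 2.70632

2.70632


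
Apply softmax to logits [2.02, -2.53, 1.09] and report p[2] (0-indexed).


Exponentials: e^2.02=7.5383, e^-2.53=0.0797, e^1.09=2.9743
Sum = 10.5923
Softmax = [0.7117, 0.0075, 0.2808]
p[2] = 2.9743/10.5923 = 0.2808

0.2808


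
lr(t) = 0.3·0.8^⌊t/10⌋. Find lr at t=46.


n_drops = ⌊46/10⌋ = 4
lr = 0.3·0.8^4 = 0.3·0.4096 = 0.12288

0.12288


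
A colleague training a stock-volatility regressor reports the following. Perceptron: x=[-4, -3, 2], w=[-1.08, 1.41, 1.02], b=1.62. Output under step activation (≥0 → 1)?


z = (-4)·(-1.08) + (-3)·(1.41) + (2)·(1.02) + 1.62
  = 3.75
step(z) = 1 (z≥0)

1


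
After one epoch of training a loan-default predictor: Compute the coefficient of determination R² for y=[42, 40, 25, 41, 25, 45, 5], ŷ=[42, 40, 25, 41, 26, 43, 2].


ȳ = 31.8571
SS_res = Σ(y-ŷ)² = 14
SS_tot = Σ(y-ȳ)² = 1240.86
R² = 1 - SS_res/SS_tot = 1 - 0.0113 = 0.9887

0.9887


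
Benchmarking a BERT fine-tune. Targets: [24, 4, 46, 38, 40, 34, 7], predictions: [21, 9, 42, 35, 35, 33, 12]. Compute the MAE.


Absolute errors: |24-21|=3, |4-9|=5, |46-42|=4, |38-35|=3, |40-35|=5, |34-33|=1, |7-12|=5
Sum = 26
MAE = 26/7 = 26/7

26/7


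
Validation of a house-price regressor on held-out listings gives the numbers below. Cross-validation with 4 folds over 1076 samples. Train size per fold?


Fold size = 1076/4 = 269
Training per fold = 1076 - 269 = 807

807


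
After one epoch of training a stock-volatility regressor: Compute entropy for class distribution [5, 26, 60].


Probabilities: [5/91, 26/91, 60/91] ≈ [0.0549, 0.2857, 0.6593]
H = -((5/91)·log₂(5/91) + (26/91)·log₂(26/91) + (60/91)·log₂(60/91))
  = 1.1426 bits

1.1426 bits


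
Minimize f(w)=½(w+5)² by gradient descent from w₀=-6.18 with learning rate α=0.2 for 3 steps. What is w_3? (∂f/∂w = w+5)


step 1: grad = -6.18+5 = -1.18; w = -6.18 - 0.2·(-1.18) = -5.944
step 2: grad = -5.944+5 = -0.944; w = -5.944 - 0.2·(-0.944) = -5.7552
step 3: grad = -5.7552+5 = -0.7552; w = -5.7552 - 0.2·(-0.7552) = -5.60416

-5.60416


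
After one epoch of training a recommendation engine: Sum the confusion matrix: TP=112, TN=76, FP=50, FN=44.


Total = TP + TN + FP + FN
= 112 + 76 + 50 + 44
= 282
(Predicted positive: 162, predicted negative: 120)

282


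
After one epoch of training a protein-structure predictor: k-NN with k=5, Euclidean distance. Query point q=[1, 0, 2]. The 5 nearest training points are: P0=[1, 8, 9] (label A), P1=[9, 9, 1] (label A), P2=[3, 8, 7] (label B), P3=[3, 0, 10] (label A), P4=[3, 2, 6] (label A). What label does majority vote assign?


d(q,P0) = 10.6301  (label A)
d(q,P1) = 12.083  (label A)
d(q,P2) = 9.6437  (label B)
d(q,P3) = 8.2462  (label A)
d(q,P4) = 4.899  (label A)
Votes: A=4, B=1
Majority → A

A


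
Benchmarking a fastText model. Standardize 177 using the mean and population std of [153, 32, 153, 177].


μ = 128.75, σ = 56.7114
z = (177 - 128.75)/56.7114 = 0.8508

0.8508


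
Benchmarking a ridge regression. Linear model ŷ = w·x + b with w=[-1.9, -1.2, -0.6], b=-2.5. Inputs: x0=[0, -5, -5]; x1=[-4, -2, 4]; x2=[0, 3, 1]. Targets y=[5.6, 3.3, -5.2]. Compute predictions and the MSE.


ŷ0 = (-1.9)·(0) + (-1.2)·(-5) + (-0.6)·(-5) - 2.5 = 6.5
ŷ1 = (-1.9)·(-4) + (-1.2)·(-2) + (-0.6)·(4) - 2.5 = 5.1
ŷ2 = (-1.9)·(0) + (-1.2)·(3) + (-0.6)·(1) - 2.5 = -6.7
errors² = [0.81, 3.24, 2.25]
MSE = 6.3000/3 = 2.1

2.1


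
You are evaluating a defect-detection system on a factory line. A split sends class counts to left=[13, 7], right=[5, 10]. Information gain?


Parent = [18, 17], H_parent = 0.9994
H_left = 0.9341 (n=20), H_right = 0.9183 (n=15)
H_children = (20/35)·0.9341 + (15/35)·0.9183 = 0.9273
IG = 0.9994 - 0.9273 = 0.0721

0.0721


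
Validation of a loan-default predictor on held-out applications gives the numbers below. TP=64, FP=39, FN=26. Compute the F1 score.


Precision = 64/103 = 0.6214
Recall = 64/90 = 0.7111
F1 = 2·P·R/(P+R) = 2·TP/(2·TP+FP+FN) = 128/(128+39+26) = 128/193 = 0.6632

0.6632


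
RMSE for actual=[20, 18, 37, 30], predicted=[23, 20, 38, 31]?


MSE = 15/4 = 3.75
RMSE = √(15/4) = 1.9365

1.9365


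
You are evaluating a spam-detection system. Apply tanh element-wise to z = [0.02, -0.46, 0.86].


tanh(0.02) = 0.02
tanh(-0.46) = -0.4301
tanh(0.86) = 0.6963
result = [0.02, -0.4301, 0.6963]

[0.02, -0.4301, 0.6963]


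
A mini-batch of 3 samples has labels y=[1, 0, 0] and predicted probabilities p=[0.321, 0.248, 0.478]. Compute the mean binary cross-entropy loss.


L[0] = -ln(0.321) = 1.1363
L[1] = -ln(1-0.248) = -ln(0.752) = 0.285
L[2] = -ln(1-0.478) = -ln(0.522) = 0.6501
mean = (1.1363 + 0.285 + 0.6501)/3 = 0.6905

0.6905


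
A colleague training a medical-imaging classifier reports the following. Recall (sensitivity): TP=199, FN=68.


Recall = TP/(TP+FN)
= 199/(199+68)
= 199/267 = 74.53%

74.53%


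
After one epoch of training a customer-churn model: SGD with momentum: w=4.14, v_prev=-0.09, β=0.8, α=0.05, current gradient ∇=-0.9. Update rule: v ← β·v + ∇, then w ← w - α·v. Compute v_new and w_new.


v_new = 0.8·-0.09 - 0.9 = -0.072 - 0.9 = -0.972
w_new = 4.14 - 0.05·-0.972 = 4.14 + 0.0486 = 4.1886

v_new=-0.972, w_new=4.1886


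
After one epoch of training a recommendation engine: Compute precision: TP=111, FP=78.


Precision = TP/(TP+FP)
= 111/(111+78)
= 111/189 = 58.73%

58.73%


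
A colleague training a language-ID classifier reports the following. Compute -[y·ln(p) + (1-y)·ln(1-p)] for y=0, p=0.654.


BCE = -[y·ln(p) + (1-y)·ln(1-p)]
= -0 - 1·ln(1-0.654)
= -ln(0.346) = 1.0613

1.0613


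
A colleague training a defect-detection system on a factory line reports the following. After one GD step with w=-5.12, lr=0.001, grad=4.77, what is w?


w_new = w - α·∇
= -5.12 - 0.001·4.77
= -5.12 - 0.00477
= -5.12477

-5.12477


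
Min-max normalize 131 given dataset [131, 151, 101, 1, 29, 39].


min=1, max=151
(131-1)/(151-1) = 130/150 = 0.8667

0.8667


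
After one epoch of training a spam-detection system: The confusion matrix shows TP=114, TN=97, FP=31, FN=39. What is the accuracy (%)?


Accuracy = (TP+TN)/(TP+TN+FP+FN)
= (114+97)/(281)
= 211/281 = 75.09%

75.09%


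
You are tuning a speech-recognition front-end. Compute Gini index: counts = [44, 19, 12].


Probabilities: [44/75, 19/75, 12/75] ≈ [0.5867, 0.2533, 0.16]
Σpᵢ² = (1936 + 361 + 144)/75² = 2441/5625
Gini = 1 - Σpᵢ² = 1 - 2441/5625 = 0.566

0.566


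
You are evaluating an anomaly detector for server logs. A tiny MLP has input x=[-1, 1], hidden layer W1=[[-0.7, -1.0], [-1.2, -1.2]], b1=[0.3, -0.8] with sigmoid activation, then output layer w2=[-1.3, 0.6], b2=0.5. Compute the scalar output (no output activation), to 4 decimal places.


z1[0] = (-0.7)·(-1) + (-1.0)·(1) + 0.3 = 0.0
z1[1] = (-1.2)·(-1) + (-1.2)·(1) - 0.8 = -0.8
h = sigmoid(z1) = [0.5, 0.31]
output = (-1.3)·(0.5) + (0.6)·(0.31) + 0.5 = 0.036

0.036


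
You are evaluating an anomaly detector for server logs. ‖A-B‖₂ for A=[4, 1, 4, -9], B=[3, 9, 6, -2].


d = √((4-3)² + (1-9)² + (4-6)² + (-9+ 2)²)
  = √(1 + 64 + 4 + 49)
  = √118 = 10.8628

10.8628


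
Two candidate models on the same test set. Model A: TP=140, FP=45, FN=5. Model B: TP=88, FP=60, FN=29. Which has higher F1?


Model A: P=140/185=0.7568, R=140/145=0.9655, F1=2PR/(P+R)=2TP/(2TP+FP+FN)=280/330=0.8485
Model B: P=88/148=0.5946, R=88/117=0.7521, F1=2PR/(P+R)=2TP/(2TP+FP+FN)=176/265=0.6642
0.8485 > 0.6642 → Model A

Model A


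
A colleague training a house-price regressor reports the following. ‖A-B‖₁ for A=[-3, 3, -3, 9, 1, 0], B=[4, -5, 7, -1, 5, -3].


d = |-3-4| + |3+ 5| + |-3-7| + |9+ 1| + |1-5| + |0+ 3|
  = 7 + 8 + 10 + 10 + 4 + 3
  = 42

42


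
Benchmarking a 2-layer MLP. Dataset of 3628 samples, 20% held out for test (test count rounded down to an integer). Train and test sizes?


Test = ⌊3628·20/100⌋ = 725
Train = 3628 - 725 = 2903

Train: 2903, Test: 725


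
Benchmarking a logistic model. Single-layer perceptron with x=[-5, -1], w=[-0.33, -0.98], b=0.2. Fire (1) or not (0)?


z = (-5)·(-0.33) + (-1)·(-0.98) + 0.2
  = 2.83
step(z) = 1 (z≥0)

1


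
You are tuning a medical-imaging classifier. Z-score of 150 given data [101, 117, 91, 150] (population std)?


μ = 114.75, σ = 22.3649
z = (150 - 114.75)/22.3649 = 1.5761

1.5761


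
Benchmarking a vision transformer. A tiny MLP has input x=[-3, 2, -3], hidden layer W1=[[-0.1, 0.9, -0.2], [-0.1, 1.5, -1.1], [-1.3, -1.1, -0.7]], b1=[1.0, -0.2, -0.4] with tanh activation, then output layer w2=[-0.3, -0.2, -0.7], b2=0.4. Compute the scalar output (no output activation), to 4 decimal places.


z1[0] = (-0.1)·(-3) + (0.9)·(2) + (-0.2)·(-3) + 1.0 = 3.7
z1[1] = (-0.1)·(-3) + (1.5)·(2) + (-1.1)·(-3) - 0.2 = 6.4
z1[2] = (-1.3)·(-3) + (-1.1)·(2) + (-0.7)·(-3) - 0.4 = 3.4
h = tanh(z1) = [0.9988, 1.0, 0.9978]
output = (-0.3)·(0.9988) + (-0.2)·(1.0) + (-0.7)·(0.9978) + 0.4 = -0.7981

-0.7981


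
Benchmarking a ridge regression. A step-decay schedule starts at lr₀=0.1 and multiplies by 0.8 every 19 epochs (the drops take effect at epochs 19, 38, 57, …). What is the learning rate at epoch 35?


n_drops = ⌊35/19⌋ = 1
lr = 0.1·0.8^1 = 0.1·0.8 = 0.08

0.08


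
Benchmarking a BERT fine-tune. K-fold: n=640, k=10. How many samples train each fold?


Fold size = 640/10 = 64
Training per fold = 640 - 64 = 576

576


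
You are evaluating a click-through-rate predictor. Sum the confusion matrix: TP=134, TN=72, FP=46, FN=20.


Total = TP + TN + FP + FN
= 134 + 72 + 46 + 20
= 272
(Predicted positive: 180, predicted negative: 92)

272


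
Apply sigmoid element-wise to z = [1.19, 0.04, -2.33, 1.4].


σ(1.19) = 1/(1+e^-1.19) = 0.7667
σ(0.04) = 1/(1+e^-0.04) = 0.51
σ(-2.33) = 1/(1+e^2.33) = 0.0887
σ(1.4) = 1/(1+e^-1.4) = 0.8022
result = [0.7667, 0.51, 0.0887, 0.8022]

[0.7667, 0.51, 0.0887, 0.8022]


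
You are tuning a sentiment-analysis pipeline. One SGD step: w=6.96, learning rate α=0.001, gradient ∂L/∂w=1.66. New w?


w_new = w - α·∇
= 6.96 - 0.001·1.66
= 6.96 - 0.00166
= 6.95834

6.95834


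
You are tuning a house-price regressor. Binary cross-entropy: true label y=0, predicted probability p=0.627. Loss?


BCE = -[y·ln(p) + (1-y)·ln(1-p)]
= -0 - 1·ln(1-0.627)
= -ln(0.373) = 0.9862

0.9862


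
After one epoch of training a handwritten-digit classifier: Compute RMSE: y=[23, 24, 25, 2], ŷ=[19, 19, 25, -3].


MSE = 66/4 = 16.5
RMSE = √(66/4) = 4.062

4.062


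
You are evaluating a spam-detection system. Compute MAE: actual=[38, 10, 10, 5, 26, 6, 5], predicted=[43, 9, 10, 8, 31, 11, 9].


Absolute errors: |38-43|=5, |10-9|=1, |10-10|=0, |5-8|=3, |26-31|=5, |6-11|=5, |5-9|=4
Sum = 23
MAE = 23/7 = 23/7

23/7


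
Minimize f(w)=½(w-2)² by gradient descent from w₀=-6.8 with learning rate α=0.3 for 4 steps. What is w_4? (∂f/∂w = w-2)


step 1: grad = -6.8-2 = -8.8; w = -6.8 - 0.3·(-8.8) = -4.16
step 2: grad = -4.16-2 = -6.16; w = -4.16 - 0.3·(-6.16) = -2.312
step 3: grad = -2.312-2 = -4.312; w = -2.312 - 0.3·(-4.312) = -1.0184
step 4: grad = -1.0184-2 = -3.0184; w = -1.0184 - 0.3·(-3.0184) = -0.11288

-0.11288


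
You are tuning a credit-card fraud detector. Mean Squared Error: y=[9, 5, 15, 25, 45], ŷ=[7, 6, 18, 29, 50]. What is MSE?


Squared errors: (9-7)²=4, (5-6)²=1, (15-18)²=9, (25-29)²=16, (45-50)²=25
Sum = 55
MSE = 55/5 = 11

11


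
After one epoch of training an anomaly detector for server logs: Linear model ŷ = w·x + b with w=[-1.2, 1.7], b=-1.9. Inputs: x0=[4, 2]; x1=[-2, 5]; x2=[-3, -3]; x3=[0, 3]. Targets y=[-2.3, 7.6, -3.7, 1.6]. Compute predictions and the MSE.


ŷ0 = (-1.2)·(4) + (1.7)·(2) - 1.9 = -3.3
ŷ1 = (-1.2)·(-2) + (1.7)·(5) - 1.9 = 9.0
ŷ2 = (-1.2)·(-3) + (1.7)·(-3) - 1.9 = -3.4
ŷ3 = (-1.2)·(0) + (1.7)·(3) - 1.9 = 3.2
errors² = [1.0, 1.96, 0.09, 2.56]
MSE = 5.6100/4 = 1.4025

1.4025


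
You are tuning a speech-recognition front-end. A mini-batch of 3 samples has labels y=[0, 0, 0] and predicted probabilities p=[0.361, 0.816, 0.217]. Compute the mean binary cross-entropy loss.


L[0] = -ln(1-0.361) = -ln(0.639) = 0.4479
L[1] = -ln(1-0.816) = -ln(0.184) = 1.6928
L[2] = -ln(1-0.217) = -ln(0.783) = 0.2446
mean = (0.4479 + 1.6928 + 0.2446)/3 = 0.7951

0.7951


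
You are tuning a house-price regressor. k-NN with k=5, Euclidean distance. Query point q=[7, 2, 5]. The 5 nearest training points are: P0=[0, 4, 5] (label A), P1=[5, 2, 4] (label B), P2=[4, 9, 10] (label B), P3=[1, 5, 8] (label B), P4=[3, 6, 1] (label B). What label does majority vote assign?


d(q,P0) = 7.2801  (label A)
d(q,P1) = 2.2361  (label B)
d(q,P2) = 9.1104  (label B)
d(q,P3) = 7.3485  (label B)
d(q,P4) = 6.9282  (label B)
Votes: A=1, B=4
Majority → B

B
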